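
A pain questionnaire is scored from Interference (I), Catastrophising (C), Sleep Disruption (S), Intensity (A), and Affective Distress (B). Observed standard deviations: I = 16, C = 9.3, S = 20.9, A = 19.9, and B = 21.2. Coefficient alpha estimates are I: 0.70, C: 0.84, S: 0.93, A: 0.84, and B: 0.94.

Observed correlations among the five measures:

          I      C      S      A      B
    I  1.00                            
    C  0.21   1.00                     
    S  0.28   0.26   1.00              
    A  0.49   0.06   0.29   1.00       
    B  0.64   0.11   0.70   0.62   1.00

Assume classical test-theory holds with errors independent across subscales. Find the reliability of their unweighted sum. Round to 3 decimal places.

0.949

Var(I+C+S+A+B) = 16² + 9.3² + 20.9² + 19.9² + 21.2² + 2·[16·9.3·0.21 + 16·20.9·0.28 + 16·19.9·0.49 + 16·21.2·0.64 + 9.3·20.9·0.26 + 9.3·19.9·0.06 + 9.3·21.2·0.11 + 20.9·19.9·0.29 + 20.9·21.2·0.70 + 19.9·21.2·0.62] = 1624.75 + 2547.29 = 4172.05.
With uncorrelated errors the cross-covariances are all true-score covariance, so they carry over unchanged; only the diagonal terms shrink to ρᵢσᵢ².
True-score variance = [16²·0.70 + 9.3²·0.84 + 20.9²·0.93 + 19.9²·0.84 + 21.2²·0.94] + 2547.29 = 1413.21 + 2547.29 = 3960.5.
Reliability = 3960.5 / 4172.05 = 0.949.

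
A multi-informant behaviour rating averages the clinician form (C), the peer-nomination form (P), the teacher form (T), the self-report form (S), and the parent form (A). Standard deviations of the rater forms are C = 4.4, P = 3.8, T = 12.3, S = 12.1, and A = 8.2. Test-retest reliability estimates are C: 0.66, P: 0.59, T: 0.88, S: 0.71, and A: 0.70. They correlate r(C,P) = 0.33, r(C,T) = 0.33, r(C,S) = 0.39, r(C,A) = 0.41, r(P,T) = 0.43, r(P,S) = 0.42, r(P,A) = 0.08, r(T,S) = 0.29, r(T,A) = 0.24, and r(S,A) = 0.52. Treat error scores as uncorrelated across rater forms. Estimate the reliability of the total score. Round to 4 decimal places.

Var(C+P+T+S+A) = 4.4² + 3.8² + 12.3² + 12.1² + 8.2² + 2·[4.4·3.8·0.33 + 4.4·12.3·0.33 + 4.4·12.1·0.39 + 4.4·8.2·0.41 + 3.8·12.3·0.43 + 3.8·12.1·0.42 + 3.8·8.2·0.08 + 12.3·12.1·0.29 + 12.3·8.2·0.24 + 12.1·8.2·0.52] = 398.74 + 439.595 = 838.335.
With uncorrelated errors the cross-covariances are all true-score covariance, so they carry over unchanged; only the diagonal terms shrink to ρᵢσᵢ².
True-score variance = [4.4²·0.66 + 3.8²·0.59 + 12.3²·0.88 + 12.1²·0.71 + 8.2²·0.70] + 439.595 = 305.452 + 439.595 = 745.047.
Reliability = 745.047 / 838.335 = 0.8887.

0.8887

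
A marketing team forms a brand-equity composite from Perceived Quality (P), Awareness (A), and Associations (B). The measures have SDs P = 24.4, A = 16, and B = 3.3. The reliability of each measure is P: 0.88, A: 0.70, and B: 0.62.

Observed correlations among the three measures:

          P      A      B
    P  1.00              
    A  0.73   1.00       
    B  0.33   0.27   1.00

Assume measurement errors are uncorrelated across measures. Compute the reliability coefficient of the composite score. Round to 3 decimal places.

Var(P+A+B) = 24.4² + 16² + 3.3² + 2·[24.4·16·0.73 + 24.4·3.3·0.33 + 16·3.3·0.27] = 862.25 + 651.639 = 1513.89.
Because errors are independent across components, Cov(Tᵢ,Tⱼ) = Cov(Xᵢ,Xⱼ); the off-diagonal part of the true-score variance is the same as above.
True-score variance = [24.4²·0.88 + 16²·0.70 + 3.3²·0.62] + 651.639 = 709.869 + 651.639 = 1361.51.
Reliability = 1361.51 / 1513.89 = 0.899.

0.899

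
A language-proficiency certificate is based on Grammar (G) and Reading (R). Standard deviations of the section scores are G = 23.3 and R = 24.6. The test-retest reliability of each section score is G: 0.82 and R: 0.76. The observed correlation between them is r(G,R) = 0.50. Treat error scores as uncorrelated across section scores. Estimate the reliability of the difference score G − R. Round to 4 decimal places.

Var(G−R) = 23.3² + 24.6² − 2·23.3·24.6·0.50 = 1148.05 − 573.18 = 574.87.
Under uncorrelated errors the observed covariances equal the true-score covariances, so only the own-variance terms attenuate.
True-score variance = [23.3²·0.82 + 24.6²·0.76] − 573.18 = 905.091 − 573.18 = 331.911.
Reliability = 331.911 / 574.87 = 0.5774.

0.5774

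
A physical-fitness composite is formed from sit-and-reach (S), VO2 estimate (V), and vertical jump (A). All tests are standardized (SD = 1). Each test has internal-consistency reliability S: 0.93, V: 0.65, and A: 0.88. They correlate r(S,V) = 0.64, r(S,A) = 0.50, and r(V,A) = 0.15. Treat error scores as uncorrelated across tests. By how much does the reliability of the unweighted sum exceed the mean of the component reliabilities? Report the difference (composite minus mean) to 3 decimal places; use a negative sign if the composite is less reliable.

Var(sum) = 3 + 2.58 = 5.58; true-score variance = 2.46 + 2.58 = 5.04; composite reliability = 0.9032.
Mean component reliability = 0.8200.
Difference = 0.9032 − 0.8200 = 0.083.

0.083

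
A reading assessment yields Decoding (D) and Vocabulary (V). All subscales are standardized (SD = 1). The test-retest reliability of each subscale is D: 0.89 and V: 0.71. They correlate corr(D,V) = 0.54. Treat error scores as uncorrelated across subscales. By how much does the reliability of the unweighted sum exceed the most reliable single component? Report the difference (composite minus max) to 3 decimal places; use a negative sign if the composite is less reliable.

Var(sum) = 2 + 1.08 = 3.08; true-score variance = 1.6 + 1.08 = 2.68; composite reliability = 0.8701.
Max component reliability = 0.8900.
Difference = 0.8701 − 0.8900 = -0.020.

-0.020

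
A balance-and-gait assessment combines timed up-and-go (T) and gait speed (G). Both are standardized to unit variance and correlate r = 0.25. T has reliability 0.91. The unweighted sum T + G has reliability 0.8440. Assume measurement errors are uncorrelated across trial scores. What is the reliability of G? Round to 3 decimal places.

0.700

Var(T+G) = 2 + 2·0.25 = 2.500.
True-score variance = ρ_T + ρ_G + 2·0.25, so 0.8440 = (0.91 + ρ_G + 0.50) / 2.500.
ρ_G = 0.8440·2.500 − 0.91 − 0.50 = 0.700.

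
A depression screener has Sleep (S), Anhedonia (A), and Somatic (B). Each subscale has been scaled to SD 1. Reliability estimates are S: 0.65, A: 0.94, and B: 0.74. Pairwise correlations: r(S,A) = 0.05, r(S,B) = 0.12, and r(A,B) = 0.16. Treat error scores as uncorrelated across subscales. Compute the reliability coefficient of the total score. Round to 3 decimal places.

0.817

Var(S+A+B) = 3 + 2·[0.05 + 0.12 + 0.16] = 3 + 0.66 = 3.66.
Under uncorrelated errors the observed covariances equal the true-score covariances, so only the own-variance terms attenuate.
True-score variance = [0.65 + 0.94 + 0.74] + 0.66 = 2.33 + 0.66 = 2.99.
Reliability = 2.99 / 3.66 = 0.817.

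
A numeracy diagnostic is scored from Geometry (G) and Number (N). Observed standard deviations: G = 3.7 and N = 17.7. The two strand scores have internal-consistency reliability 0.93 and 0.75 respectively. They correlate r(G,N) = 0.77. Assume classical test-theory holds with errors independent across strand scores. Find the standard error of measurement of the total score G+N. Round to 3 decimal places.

8.904

Var(total) = 326.98 + 100.855 = 427.835.
True-score variance = 247.699 + 100.855 = 348.554, so reliability = 0.8147.
Error variance = 427.835 − 348.554 = 79.2808; SEM = √79.2808 = 8.904.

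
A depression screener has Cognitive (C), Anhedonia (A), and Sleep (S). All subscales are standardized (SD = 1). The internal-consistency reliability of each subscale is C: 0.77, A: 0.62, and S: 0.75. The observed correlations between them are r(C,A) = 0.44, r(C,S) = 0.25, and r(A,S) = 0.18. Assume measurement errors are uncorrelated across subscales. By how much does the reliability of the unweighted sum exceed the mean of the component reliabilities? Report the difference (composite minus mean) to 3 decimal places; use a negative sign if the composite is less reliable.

0.105

Var(sum) = 3 + 1.74 = 4.74; true-score variance = 2.14 + 1.74 = 3.88; composite reliability = 0.8186.
Mean component reliability = 0.7133.
Difference = 0.8186 − 0.7133 = 0.105.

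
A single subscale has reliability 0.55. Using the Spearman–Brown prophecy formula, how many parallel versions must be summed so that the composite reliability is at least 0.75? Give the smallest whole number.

3

k ≥ ρ*(1−ρ₁)/(ρ₁(1−ρ*)) = 0.75·0.45 / (0.55·0.25) = 2.455.
Smallest integer k = 3.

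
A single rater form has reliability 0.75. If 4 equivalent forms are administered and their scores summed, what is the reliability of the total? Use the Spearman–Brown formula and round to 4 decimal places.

ρ_k = kρ / (1 + (k−1)ρ) = 4·0.75 / (1 + 3·0.75) = 3.000 / 3.250 = 0.9231.

0.9231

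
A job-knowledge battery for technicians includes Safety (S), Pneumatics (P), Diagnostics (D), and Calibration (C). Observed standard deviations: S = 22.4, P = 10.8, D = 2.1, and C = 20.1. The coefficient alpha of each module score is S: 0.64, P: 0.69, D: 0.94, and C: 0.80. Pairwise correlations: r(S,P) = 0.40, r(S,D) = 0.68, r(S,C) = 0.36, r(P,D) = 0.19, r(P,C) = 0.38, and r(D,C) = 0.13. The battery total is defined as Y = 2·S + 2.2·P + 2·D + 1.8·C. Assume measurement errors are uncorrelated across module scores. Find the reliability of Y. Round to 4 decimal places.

Var(Y) = 2²·22.4² + 2.2²·10.8² + 2²·2.1² + 1.8²·20.1² + 2·[4.4·22.4·10.8·0.40 + 4·22.4·2.1·0.68 + 3.6·22.4·20.1·0.36 + 4.4·10.8·2.1·0.19 + 3.96·10.8·20.1·0.38 + 3.6·2.1·20.1·0.13] = 3898.21 + 3005.23 = 6903.44.
Because errors are independent across components, Cov(Tᵢ,Tⱼ) = Cov(Xᵢ,Xⱼ); the off-diagonal part of the true-score variance is the same as above.
True-score variance = [2²·22.4²·0.64 + 2.2²·10.8²·0.69 + 2²·2.1²·0.94 + 1.8²·20.1²·0.80] + 3005.23 = 2737.81 + 3005.23 = 5743.04.
Reliability = 5743.04 / 6903.44 = 0.8319.

0.8319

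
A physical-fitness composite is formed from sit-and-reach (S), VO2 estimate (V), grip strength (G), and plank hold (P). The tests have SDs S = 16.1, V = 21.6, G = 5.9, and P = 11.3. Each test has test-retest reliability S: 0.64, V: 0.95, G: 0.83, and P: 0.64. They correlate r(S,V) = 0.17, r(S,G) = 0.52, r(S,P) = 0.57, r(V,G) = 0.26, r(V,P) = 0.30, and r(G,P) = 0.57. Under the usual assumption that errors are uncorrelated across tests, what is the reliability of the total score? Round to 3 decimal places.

Var(S+V+G+P) = 16.1² + 21.6² + 5.9² + 11.3² + 2·[16.1·21.6·0.17 + 16.1·5.9·0.52 + 16.1·11.3·0.57 + 21.6·5.9·0.26 + 21.6·11.3·0.30 + 5.9·11.3·0.57] = 888.27 + 713.149 = 1601.42.
Under uncorrelated errors the observed covariances equal the true-score covariances, so only the own-variance terms attenuate.
True-score variance = [16.1²·0.64 + 21.6²·0.95 + 5.9²·0.83 + 11.3²·0.64] + 713.149 = 719.74 + 713.149 = 1432.89.
Reliability = 1432.89 / 1601.42 = 0.895.

0.895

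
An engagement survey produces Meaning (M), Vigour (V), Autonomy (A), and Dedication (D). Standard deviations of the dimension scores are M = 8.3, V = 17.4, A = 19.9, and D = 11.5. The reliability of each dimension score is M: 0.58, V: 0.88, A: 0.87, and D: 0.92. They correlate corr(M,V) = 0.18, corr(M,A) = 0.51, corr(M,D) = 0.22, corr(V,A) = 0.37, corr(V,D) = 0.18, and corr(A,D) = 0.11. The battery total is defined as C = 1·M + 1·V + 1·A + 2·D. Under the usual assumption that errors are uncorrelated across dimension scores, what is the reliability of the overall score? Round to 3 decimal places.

Var(C) = 8.3² + 17.4² + 19.9² + 2²·11.5² + 2·[8.3·17.4·0.18 + 8.3·19.9·0.51 + 2·8.3·11.5·0.22 + 17.4·19.9·0.37 + 2·17.4·11.5·0.18 + 2·19.9·11.5·0.11] = 1296.66 + 805.459 = 2102.12.
Because errors are independent across components, Cov(Tᵢ,Tⱼ) = Cov(Xᵢ,Xⱼ); the off-diagonal part of the true-score variance is the same as above.
True-score variance = [8.3²·0.58 + 17.4²·0.88 + 19.9²·0.87 + 2²·11.5²·0.92] + 805.459 = 1137.59 + 805.459 = 1943.05.
Reliability = 1943.05 / 2102.12 = 0.924.

0.924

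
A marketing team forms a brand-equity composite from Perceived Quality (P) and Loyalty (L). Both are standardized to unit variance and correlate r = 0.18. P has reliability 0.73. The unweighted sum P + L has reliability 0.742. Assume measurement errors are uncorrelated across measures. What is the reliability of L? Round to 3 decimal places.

Var(P+L) = 2 + 2·0.18 = 2.360.
True-score variance = ρ_P + ρ_L + 2·0.18, so 0.742 = (0.73 + ρ_L + 0.36) / 2.360.
ρ_L = 0.742·2.360 − 0.73 − 0.36 = 0.661.

0.661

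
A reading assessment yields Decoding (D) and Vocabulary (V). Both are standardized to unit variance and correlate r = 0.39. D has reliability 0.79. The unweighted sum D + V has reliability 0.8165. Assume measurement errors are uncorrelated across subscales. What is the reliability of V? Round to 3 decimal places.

0.700

Var(D+V) = 2 + 2·0.39 = 2.780.
True-score variance = ρ_D + ρ_V + 2·0.39, so 0.8165 = (0.79 + ρ_V + 0.78) / 2.780.
ρ_V = 0.8165·2.780 − 0.79 − 0.78 = 0.700.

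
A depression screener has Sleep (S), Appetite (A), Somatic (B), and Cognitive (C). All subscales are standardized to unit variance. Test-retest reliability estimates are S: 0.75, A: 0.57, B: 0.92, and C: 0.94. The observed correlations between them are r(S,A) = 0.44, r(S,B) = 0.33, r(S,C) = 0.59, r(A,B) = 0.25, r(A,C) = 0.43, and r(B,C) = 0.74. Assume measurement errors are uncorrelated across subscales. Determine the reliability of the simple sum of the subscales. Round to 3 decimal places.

0.914

Var(S+A+B+C) = 4 + 2·[0.44 + 0.33 + 0.59 + 0.25 + 0.43 + 0.74] = 4 + 5.56 = 9.56.
Because errors are independent across components, Cov(Tᵢ,Tⱼ) = Cov(Xᵢ,Xⱼ); the off-diagonal part of the true-score variance is the same as above.
True-score variance = [0.75 + 0.57 + 0.92 + 0.94] + 5.56 = 3.18 + 5.56 = 8.74.
Reliability = 8.74 / 9.56 = 0.914.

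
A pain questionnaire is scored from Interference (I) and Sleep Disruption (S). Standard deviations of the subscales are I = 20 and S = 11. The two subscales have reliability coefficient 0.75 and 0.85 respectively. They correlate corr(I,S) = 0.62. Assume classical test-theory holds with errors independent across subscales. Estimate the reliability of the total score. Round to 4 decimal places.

0.8512

Var(I+S) = 20² + 11² + 2·[20·11·0.62] = 521 + 272.8 = 793.8.
Under uncorrelated errors the observed covariances equal the true-score covariances, so only the own-variance terms attenuate.
True-score variance = [20²·0.75 + 11²·0.85] + 272.8 = 402.85 + 272.8 = 675.65.
Reliability = 675.65 / 793.8 = 0.8512.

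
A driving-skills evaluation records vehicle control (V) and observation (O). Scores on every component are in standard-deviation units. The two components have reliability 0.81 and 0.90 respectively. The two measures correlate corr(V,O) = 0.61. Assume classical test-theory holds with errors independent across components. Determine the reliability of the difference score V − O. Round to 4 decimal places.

0.6282

Var(V−O) = 1 + 1 − 2·0.61 = 2 − 1.22 = 0.78.
With uncorrelated errors the cross-covariances are all true-score covariance, so they carry over unchanged; only the diagonal terms shrink to ρᵢσᵢ².
True-score variance = [0.81 + 0.90] − 1.22 = 1.71 − 1.22 = 0.49.
Reliability = 0.49 / 0.78 = 0.6282.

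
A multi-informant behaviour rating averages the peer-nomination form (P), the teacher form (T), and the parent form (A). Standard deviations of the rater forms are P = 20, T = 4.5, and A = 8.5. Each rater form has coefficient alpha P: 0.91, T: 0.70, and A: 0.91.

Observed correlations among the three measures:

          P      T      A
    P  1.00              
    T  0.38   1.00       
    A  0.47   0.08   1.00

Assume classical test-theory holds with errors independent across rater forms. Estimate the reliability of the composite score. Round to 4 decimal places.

0.9332

Var(P+T+A) = 20² + 4.5² + 8.5² + 2·[20·4.5·0.38 + 20·8.5·0.47 + 4.5·8.5·0.08] = 492.5 + 234.32 = 726.82.
With uncorrelated errors the cross-covariances are all true-score covariance, so they carry over unchanged; only the diagonal terms shrink to ρᵢσᵢ².
True-score variance = [20²·0.91 + 4.5²·0.70 + 8.5²·0.91] + 234.32 = 443.923 + 234.32 = 678.243.
Reliability = 678.243 / 726.82 = 0.9332.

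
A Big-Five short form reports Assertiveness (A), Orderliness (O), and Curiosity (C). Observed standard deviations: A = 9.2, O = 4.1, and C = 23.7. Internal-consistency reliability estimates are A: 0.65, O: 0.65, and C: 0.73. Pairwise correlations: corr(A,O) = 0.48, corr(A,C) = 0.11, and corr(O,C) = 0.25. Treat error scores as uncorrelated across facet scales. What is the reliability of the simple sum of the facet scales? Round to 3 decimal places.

0.765

Var(A+O+C) = 9.2² + 4.1² + 23.7² + 2·[9.2·4.1·0.48 + 9.2·23.7·0.11 + 4.1·23.7·0.25] = 663.14 + 132.765 = 795.905.
Under uncorrelated errors the observed covariances equal the true-score covariances, so only the own-variance terms attenuate.
True-score variance = [9.2²·0.65 + 4.1²·0.65 + 23.7²·0.73] + 132.765 = 475.976 + 132.765 = 608.741.
Reliability = 608.741 / 795.905 = 0.765.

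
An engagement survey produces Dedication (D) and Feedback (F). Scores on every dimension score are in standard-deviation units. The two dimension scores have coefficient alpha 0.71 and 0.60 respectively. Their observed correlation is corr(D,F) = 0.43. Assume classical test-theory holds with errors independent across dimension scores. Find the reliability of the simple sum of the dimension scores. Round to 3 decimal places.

Var(D+F) = 2 + 2·[0.43] = 2 + 0.86 = 2.86.
Under uncorrelated errors the observed covariances equal the true-score covariances, so only the own-variance terms attenuate.
True-score variance = [0.71 + 0.60] + 0.86 = 1.31 + 0.86 = 2.17.
Reliability = 2.17 / 2.86 = 0.759.

0.759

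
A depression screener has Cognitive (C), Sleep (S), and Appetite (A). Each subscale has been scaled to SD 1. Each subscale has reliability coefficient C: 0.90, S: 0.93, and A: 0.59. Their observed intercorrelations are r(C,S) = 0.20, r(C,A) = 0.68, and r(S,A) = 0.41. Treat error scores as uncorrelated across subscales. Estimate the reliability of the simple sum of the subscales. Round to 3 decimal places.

0.896

Var(C+S+A) = 3 + 2·[0.20 + 0.68 + 0.41] = 3 + 2.58 = 5.58.
With uncorrelated errors the cross-covariances are all true-score covariance, so they carry over unchanged; only the diagonal terms shrink to ρᵢσᵢ².
True-score variance = [0.90 + 0.93 + 0.59] + 2.58 = 2.42 + 2.58 = 5.
Reliability = 5 / 5.58 = 0.896.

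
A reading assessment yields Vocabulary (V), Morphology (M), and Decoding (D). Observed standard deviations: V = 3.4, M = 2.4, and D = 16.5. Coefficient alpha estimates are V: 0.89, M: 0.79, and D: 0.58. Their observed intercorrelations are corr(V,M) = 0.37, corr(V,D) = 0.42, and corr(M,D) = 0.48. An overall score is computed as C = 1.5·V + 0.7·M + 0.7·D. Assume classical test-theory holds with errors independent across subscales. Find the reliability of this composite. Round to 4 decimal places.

Var(C) = 1.5²·3.4² + 0.7²·2.4² + 0.7²·16.5² + 2·[1.05·3.4·2.4·0.37 + 1.05·3.4·16.5·0.42 + 0.49·2.4·16.5·0.48] = 162.235 + 74.4484 = 236.683.
Because errors are independent across components, Cov(Tᵢ,Tⱼ) = Cov(Xᵢ,Xⱼ); the off-diagonal part of the true-score variance is the same as above.
True-score variance = [1.5²·3.4²·0.89 + 0.7²·2.4²·0.79 + 0.7²·16.5²·0.58] + 74.4484 = 102.752 + 74.4484 = 177.2.
Reliability = 177.2 / 236.683 = 0.7487.

0.7487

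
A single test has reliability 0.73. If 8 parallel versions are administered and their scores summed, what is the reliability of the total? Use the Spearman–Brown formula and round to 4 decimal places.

ρ_k = kρ / (1 + (k−1)ρ) = 8·0.73 / (1 + 7·0.73) = 5.840 / 6.110 = 0.9558.

0.9558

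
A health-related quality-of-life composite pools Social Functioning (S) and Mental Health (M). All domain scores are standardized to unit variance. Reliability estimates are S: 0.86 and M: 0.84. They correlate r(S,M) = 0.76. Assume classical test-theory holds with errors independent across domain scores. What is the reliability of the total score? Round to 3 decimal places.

Var(S+M) = 2 + 2·[0.76] = 2 + 1.52 = 3.52.
Under uncorrelated errors the observed covariances equal the true-score covariances, so only the own-variance terms attenuate.
True-score variance = [0.86 + 0.84] + 1.52 = 1.7 + 1.52 = 3.22.
Reliability = 3.22 / 3.52 = 0.915.

0.915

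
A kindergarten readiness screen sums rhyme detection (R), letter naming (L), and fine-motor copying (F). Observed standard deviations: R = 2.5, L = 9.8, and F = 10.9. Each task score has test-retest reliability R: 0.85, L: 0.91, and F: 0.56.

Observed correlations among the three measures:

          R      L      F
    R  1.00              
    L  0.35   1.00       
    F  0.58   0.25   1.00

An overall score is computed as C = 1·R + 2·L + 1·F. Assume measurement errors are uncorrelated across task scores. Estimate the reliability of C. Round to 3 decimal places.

Var(C) = 2.5² + 2²·9.8² + 10.9² + 2·[2·2.5·9.8·0.35 + 2.5·10.9·0.58 + 2·9.8·10.9·0.25] = 509.22 + 172.73 = 681.95.
With uncorrelated errors the cross-covariances are all true-score covariance, so they carry over unchanged; only the diagonal terms shrink to ρᵢσᵢ².
True-score variance = [2.5²·0.85 + 2²·9.8²·0.91 + 10.9²·0.56] + 172.73 = 421.432 + 172.73 = 594.162.
Reliability = 594.162 / 681.95 = 0.871.

0.871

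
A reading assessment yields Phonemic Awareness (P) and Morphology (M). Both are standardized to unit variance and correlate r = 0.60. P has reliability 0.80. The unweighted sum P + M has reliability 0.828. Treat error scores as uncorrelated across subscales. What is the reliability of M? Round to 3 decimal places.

Var(P+M) = 2 + 2·0.60 = 3.200.
True-score variance = ρ_P + ρ_M + 2·0.60, so 0.828 = (0.80 + ρ_M + 1.20) / 3.200.
ρ_M = 0.828·3.200 − 0.80 − 1.20 = 0.650.

0.650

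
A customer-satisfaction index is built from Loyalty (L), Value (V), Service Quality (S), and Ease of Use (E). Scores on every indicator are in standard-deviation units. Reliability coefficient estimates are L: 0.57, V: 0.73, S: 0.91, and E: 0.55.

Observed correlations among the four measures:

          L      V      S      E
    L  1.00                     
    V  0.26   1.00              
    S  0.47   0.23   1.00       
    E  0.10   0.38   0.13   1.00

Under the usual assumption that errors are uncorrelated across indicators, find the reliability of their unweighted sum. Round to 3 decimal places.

0.826

Var(L+V+S+E) = 4 + 2·[0.26 + 0.47 + 0.10 + 0.23 + 0.38 + 0.13] = 4 + 3.14 = 7.14.
With uncorrelated errors the cross-covariances are all true-score covariance, so they carry over unchanged; only the diagonal terms shrink to ρᵢσᵢ².
True-score variance = [0.57 + 0.73 + 0.91 + 0.55] + 3.14 = 2.76 + 3.14 = 5.9.
Reliability = 5.9 / 7.14 = 0.826.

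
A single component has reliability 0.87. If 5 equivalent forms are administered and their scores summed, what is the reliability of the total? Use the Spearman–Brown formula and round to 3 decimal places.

0.971

ρ_k = kρ / (1 + (k−1)ρ) = 5·0.87 / (1 + 4·0.87) = 4.350 / 4.480 = 0.971.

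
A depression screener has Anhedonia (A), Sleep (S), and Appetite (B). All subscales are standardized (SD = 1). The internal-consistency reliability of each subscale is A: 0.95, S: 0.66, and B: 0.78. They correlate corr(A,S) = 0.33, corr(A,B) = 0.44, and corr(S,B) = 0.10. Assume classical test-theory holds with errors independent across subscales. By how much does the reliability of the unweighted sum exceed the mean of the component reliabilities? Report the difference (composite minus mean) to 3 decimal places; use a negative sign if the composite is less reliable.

Var(sum) = 3 + 1.74 = 4.74; true-score variance = 2.39 + 1.74 = 4.13; composite reliability = 0.8713.
Mean component reliability = 0.7967.
Difference = 0.8713 − 0.7967 = 0.075.

0.075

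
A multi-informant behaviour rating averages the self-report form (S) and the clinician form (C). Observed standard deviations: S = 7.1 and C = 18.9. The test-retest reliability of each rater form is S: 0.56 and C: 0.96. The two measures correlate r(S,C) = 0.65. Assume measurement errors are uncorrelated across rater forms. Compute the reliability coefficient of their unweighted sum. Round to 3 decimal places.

0.937

Var(S+C) = 7.1² + 18.9² + 2·[7.1·18.9·0.65] = 407.62 + 174.447 = 582.067.
With uncorrelated errors the cross-covariances are all true-score covariance, so they carry over unchanged; only the diagonal terms shrink to ρᵢσᵢ².
True-score variance = [7.1²·0.56 + 18.9²·0.96] + 174.447 = 371.151 + 174.447 = 545.598.
Reliability = 545.598 / 582.067 = 0.937.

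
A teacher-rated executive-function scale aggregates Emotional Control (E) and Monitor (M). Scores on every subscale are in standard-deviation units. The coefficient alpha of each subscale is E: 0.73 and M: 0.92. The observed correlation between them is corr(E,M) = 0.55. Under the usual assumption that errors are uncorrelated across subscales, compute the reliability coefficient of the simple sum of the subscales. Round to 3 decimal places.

Var(E+M) = 2 + 2·[0.55] = 2 + 1.1 = 3.1.
Because errors are independent across components, Cov(Tᵢ,Tⱼ) = Cov(Xᵢ,Xⱼ); the off-diagonal part of the true-score variance is the same as above.
True-score variance = [0.73 + 0.92] + 1.1 = 1.65 + 1.1 = 2.75.
Reliability = 2.75 / 3.1 = 0.887.

0.887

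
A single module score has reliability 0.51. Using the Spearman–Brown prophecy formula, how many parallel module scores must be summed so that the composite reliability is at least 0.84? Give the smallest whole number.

k ≥ ρ*(1−ρ₁)/(ρ₁(1−ρ*)) = 0.84·0.49 / (0.51·0.16) = 5.044.
Smallest integer k = 6.

6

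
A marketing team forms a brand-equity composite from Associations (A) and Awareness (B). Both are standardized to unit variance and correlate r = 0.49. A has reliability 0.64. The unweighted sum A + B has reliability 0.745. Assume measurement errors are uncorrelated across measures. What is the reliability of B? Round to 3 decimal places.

Var(A+B) = 2 + 2·0.49 = 2.980.
True-score variance = ρ_A + ρ_B + 2·0.49, so 0.745 = (0.64 + ρ_B + 0.98) / 2.980.
ρ_B = 0.745·2.980 − 0.64 − 0.98 = 0.600.

0.600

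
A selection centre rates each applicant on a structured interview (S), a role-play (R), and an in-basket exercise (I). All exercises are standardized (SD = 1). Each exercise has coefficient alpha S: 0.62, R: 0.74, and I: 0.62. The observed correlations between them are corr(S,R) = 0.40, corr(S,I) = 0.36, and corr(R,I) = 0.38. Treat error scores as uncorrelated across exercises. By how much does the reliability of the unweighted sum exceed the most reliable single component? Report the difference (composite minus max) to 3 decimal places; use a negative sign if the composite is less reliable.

0.067

Var(sum) = 3 + 2.28 = 5.28; true-score variance = 1.98 + 2.28 = 4.26; composite reliability = 0.8068.
Max component reliability = 0.7400.
Difference = 0.8068 − 0.7400 = 0.067.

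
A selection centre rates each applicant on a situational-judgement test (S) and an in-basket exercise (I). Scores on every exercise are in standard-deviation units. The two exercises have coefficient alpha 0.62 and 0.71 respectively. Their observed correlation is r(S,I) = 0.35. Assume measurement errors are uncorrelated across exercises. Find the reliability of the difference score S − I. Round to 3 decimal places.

Var(S−I) = 1 + 1 − 2·0.35 = 2 − 0.7 = 1.3.
Under uncorrelated errors the observed covariances equal the true-score covariances, so only the own-variance terms attenuate.
True-score variance = [0.62 + 0.71] − 0.7 = 1.33 − 0.7 = 0.63.
Reliability = 0.63 / 1.3 = 0.485.

0.485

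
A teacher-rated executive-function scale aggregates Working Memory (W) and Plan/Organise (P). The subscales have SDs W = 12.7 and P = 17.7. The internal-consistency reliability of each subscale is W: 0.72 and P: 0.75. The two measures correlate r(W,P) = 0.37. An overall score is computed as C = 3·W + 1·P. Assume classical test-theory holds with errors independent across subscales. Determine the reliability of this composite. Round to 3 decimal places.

0.786

Var(C) = 3²·12.7² + 17.7² + 2·[3·12.7·17.7·0.37] = 1764.9 + 499.034 = 2263.93.
Because errors are independent across components, Cov(Tᵢ,Tⱼ) = Cov(Xᵢ,Xⱼ); the off-diagonal part of the true-score variance is the same as above.
True-score variance = [3²·12.7²·0.72 + 17.7²·0.75] + 499.034 = 1280.13 + 499.034 = 1779.16.
Reliability = 1779.16 / 2263.93 = 0.786.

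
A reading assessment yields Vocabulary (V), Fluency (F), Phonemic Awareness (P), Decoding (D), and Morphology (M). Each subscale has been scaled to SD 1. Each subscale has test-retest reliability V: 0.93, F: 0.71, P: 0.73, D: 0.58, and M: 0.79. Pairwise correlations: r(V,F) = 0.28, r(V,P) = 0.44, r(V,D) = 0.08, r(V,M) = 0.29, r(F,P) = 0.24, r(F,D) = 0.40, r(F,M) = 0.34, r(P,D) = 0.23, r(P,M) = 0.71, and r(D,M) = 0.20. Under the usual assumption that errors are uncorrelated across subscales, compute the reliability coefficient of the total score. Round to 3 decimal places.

0.890

Var(V+F+P+D+M) = 5 + 2·[0.28 + 0.44 + 0.08 + 0.29 + 0.24 + 0.40 + 0.34 + 0.23 + 0.71 + 0.20] = 5 + 6.42 = 11.42.
Because errors are independent across components, Cov(Tᵢ,Tⱼ) = Cov(Xᵢ,Xⱼ); the off-diagonal part of the true-score variance is the same as above.
True-score variance = [0.93 + 0.71 + 0.73 + 0.58 + 0.79] + 6.42 = 3.74 + 6.42 = 10.16.
Reliability = 10.16 / 11.42 = 0.890.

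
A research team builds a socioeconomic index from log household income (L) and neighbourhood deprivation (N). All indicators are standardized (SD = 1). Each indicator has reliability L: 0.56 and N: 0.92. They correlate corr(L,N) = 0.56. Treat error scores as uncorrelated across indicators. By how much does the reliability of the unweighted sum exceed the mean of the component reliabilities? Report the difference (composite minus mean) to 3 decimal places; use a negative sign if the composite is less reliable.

Var(sum) = 2 + 1.12 = 3.12; true-score variance = 1.48 + 1.12 = 2.6; composite reliability = 0.8333.
Mean component reliability = 0.7400.
Difference = 0.8333 − 0.7400 = 0.093.

0.093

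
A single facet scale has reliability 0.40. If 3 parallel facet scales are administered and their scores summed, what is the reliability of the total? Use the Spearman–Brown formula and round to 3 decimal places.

ρ_k = kρ / (1 + (k−1)ρ) = 3·0.40 / (1 + 2·0.40) = 1.200 / 1.800 = 0.667.

0.667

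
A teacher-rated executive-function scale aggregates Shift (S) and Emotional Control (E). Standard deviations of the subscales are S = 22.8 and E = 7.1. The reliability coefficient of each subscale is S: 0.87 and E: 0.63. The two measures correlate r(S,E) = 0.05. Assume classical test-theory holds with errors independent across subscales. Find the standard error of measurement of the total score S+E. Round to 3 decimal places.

Var(total) = 570.25 + 16.188 = 586.438.
True-score variance = 484.019 + 16.188 = 500.207, so reliability = 0.8530.
Error variance = 586.438 − 500.207 = 86.2309; SEM = √86.2309 = 9.286.

9.286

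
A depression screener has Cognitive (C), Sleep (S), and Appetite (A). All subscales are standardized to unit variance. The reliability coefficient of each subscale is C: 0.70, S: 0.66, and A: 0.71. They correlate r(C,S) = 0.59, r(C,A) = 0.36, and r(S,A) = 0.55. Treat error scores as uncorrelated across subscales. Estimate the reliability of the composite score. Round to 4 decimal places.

0.8450

Var(C+S+A) = 3 + 2·[0.59 + 0.36 + 0.55] = 3 + 3 = 6.
Under uncorrelated errors the observed covariances equal the true-score covariances, so only the own-variance terms attenuate.
True-score variance = [0.70 + 0.66 + 0.71] + 3 = 2.07 + 3 = 5.07.
Reliability = 5.07 / 6 = 0.8450.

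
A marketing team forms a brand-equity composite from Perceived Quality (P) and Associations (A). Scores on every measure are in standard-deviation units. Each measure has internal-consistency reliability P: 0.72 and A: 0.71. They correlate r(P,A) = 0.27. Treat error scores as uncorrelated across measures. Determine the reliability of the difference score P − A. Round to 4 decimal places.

0.6096

Var(P−A) = 1 + 1 − 2·0.27 = 2 − 0.54 = 1.46.
With uncorrelated errors the cross-covariances are all true-score covariance, so they carry over unchanged; only the diagonal terms shrink to ρᵢσᵢ².
True-score variance = [0.72 + 0.71] − 0.54 = 1.43 − 0.54 = 0.89.
Reliability = 0.89 / 1.46 = 0.6096.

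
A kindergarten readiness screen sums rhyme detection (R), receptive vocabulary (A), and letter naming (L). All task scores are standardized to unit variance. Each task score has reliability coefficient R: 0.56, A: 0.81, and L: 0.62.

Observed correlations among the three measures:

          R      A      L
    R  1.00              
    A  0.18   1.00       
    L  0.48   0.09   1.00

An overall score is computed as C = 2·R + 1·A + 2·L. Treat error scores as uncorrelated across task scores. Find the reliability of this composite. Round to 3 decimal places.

Var(C) = 2² + 1 + 2² + 2·[2·0.18 + 4·0.48 + 2·0.09] = 9 + 4.92 = 13.92.
With uncorrelated errors the cross-covariances are all true-score covariance, so they carry over unchanged; only the diagonal terms shrink to ρᵢσᵢ².
True-score variance = [2²·0.56 + 0.81 + 2²·0.62] + 4.92 = 5.53 + 4.92 = 10.45.
Reliability = 10.45 / 13.92 = 0.751.

0.751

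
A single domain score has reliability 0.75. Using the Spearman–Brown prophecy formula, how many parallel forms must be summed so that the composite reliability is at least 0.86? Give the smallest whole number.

k ≥ ρ*(1−ρ₁)/(ρ₁(1−ρ*)) = 0.86·0.25 / (0.75·0.14) = 2.048.
Smallest integer k = 3.

3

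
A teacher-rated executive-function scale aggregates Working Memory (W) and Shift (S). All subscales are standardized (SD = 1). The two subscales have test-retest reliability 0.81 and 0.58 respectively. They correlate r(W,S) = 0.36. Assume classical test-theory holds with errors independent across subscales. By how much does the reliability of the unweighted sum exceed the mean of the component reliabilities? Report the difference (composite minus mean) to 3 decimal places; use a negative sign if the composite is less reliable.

0.081

Var(sum) = 2 + 0.72 = 2.72; true-score variance = 1.39 + 0.72 = 2.11; composite reliability = 0.7757.
Mean component reliability = 0.6950.
Difference = 0.7757 − 0.6950 = 0.081.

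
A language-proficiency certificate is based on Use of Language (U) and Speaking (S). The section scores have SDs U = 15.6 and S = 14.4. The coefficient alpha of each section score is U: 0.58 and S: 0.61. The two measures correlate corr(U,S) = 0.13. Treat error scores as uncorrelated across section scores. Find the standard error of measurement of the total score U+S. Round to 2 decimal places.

Var(total) = 450.72 + 58.4064 = 509.126.
True-score variance = 267.638 + 58.4064 = 326.045, so reliability = 0.6404.
Error variance = 509.126 − 326.045 = 183.082; SEM = √183.082 = 13.53.

13.53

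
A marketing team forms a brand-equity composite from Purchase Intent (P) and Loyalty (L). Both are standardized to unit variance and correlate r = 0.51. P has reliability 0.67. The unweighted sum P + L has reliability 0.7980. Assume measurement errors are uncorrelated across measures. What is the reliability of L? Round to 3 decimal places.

Var(P+L) = 2 + 2·0.51 = 3.020.
True-score variance = ρ_P + ρ_L + 2·0.51, so 0.7980 = (0.67 + ρ_L + 1.02) / 3.020.
ρ_L = 0.7980·3.020 − 0.67 − 1.02 = 0.720.

0.720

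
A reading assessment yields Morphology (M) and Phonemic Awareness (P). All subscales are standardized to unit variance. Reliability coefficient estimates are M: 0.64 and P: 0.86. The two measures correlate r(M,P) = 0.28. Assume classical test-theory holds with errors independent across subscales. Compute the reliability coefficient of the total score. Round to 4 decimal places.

0.8047

Var(M+P) = 2 + 2·[0.28] = 2 + 0.56 = 2.56.
With uncorrelated errors the cross-covariances are all true-score covariance, so they carry over unchanged; only the diagonal terms shrink to ρᵢσᵢ².
True-score variance = [0.64 + 0.86] + 0.56 = 1.5 + 0.56 = 2.06.
Reliability = 2.06 / 2.56 = 0.8047.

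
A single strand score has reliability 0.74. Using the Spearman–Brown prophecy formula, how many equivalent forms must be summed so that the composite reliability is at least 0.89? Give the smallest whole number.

k ≥ ρ*(1−ρ₁)/(ρ₁(1−ρ*)) = 0.89·0.26 / (0.74·0.11) = 2.843.
Smallest integer k = 3.

3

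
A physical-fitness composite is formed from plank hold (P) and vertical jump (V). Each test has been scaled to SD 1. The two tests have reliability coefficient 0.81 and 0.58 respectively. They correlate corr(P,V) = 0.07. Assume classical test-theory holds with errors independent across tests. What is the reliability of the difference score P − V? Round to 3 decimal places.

0.672

Var(P−V) = 1 + 1 − 2·0.07 = 2 − 0.14 = 1.86.
Because errors are independent across components, Cov(Tᵢ,Tⱼ) = Cov(Xᵢ,Xⱼ); the off-diagonal part of the true-score variance is the same as above.
True-score variance = [0.81 + 0.58] − 0.14 = 1.39 − 0.14 = 1.25.
Reliability = 1.25 / 1.86 = 0.672.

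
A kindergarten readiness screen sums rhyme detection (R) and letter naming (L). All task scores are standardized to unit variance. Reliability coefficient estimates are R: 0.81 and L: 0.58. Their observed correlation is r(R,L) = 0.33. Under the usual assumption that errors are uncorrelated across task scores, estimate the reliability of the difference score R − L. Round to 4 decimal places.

0.5448

Var(R−L) = 1 + 1 − 2·0.33 = 2 − 0.66 = 1.34.
Because errors are independent across components, Cov(Tᵢ,Tⱼ) = Cov(Xᵢ,Xⱼ); the off-diagonal part of the true-score variance is the same as above.
True-score variance = [0.81 + 0.58] − 0.66 = 1.39 − 0.66 = 0.73.
Reliability = 0.73 / 1.34 = 0.5448.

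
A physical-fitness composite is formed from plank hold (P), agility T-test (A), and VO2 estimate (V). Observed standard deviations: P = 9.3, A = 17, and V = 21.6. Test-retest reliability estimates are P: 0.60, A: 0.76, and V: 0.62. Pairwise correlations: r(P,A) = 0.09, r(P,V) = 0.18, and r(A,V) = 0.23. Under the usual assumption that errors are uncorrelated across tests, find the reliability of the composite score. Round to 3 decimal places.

Var(P+A+V) = 9.3² + 17² + 21.6² + 2·[9.3·17·0.09 + 9.3·21.6·0.18 + 17·21.6·0.23] = 842.05 + 269.687 = 1111.74.
Because errors are independent across components, Cov(Tᵢ,Tⱼ) = Cov(Xᵢ,Xⱼ); the off-diagonal part of the true-score variance is the same as above.
True-score variance = [9.3²·0.60 + 17²·0.76 + 21.6²·0.62] + 269.687 = 560.801 + 269.687 = 830.488.
Reliability = 830.488 / 1111.74 = 0.747.

0.747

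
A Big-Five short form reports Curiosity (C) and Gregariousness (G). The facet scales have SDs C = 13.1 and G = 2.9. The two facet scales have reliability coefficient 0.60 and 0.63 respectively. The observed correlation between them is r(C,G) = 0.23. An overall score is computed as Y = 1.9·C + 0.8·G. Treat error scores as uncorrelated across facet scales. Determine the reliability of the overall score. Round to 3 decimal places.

0.617

Var(Y) = 1.9²·13.1² + 0.8²·2.9² + 2·[1.52·13.1·2.9·0.23] = 624.894 + 26.5626 = 651.457.
With uncorrelated errors the cross-covariances are all true-score covariance, so they carry over unchanged; only the diagonal terms shrink to ρᵢσᵢ².
True-score variance = [1.9²·13.1²·0.60 + 0.8²·2.9²·0.63] + 26.5626 = 375.098 + 26.5626 = 401.661.
Reliability = 401.661 / 651.457 = 0.617.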